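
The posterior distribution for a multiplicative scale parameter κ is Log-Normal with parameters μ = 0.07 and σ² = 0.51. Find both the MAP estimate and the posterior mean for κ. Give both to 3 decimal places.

MAP: 0.644. Posterior mean: 1.384.

Mode = exp(μ − σ²) = exp(-0.44) = 0.644.
Mean = exp(μ + σ²/2) = exp(0.325) = 1.384.
The posterior is right-skewed, so the mean exceeds the mode.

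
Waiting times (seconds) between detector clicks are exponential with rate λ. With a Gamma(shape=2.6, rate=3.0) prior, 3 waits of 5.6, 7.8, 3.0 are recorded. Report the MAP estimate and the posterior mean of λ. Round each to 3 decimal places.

λ_MAP = 0.237, E[λ|data] = 0.289

Σ times = 16.4. Posterior: Gamma(shape = 2.6+3 = 5.6, rate = 3.0+16.4 = 19.4).
Mode = (α−1)/β = 4.6/19.4 = 0.237.
Mean = α/β = 5.6/19.4 = 0.289.
The mean is pulled above the mode by the posterior's right skew.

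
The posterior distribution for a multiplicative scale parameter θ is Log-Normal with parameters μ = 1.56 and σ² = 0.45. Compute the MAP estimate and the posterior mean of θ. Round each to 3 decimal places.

MAP: 3.034. Posterior mean: 5.960.

Mode = exp(μ − σ²) = exp(1.11) = 3.034.
Mean = exp(μ + σ²/2) = exp(1.785) = 5.960.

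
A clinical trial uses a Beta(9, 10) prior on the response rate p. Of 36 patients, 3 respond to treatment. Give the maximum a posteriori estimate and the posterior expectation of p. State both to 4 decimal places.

Posterior: Beta(9+3, 10+33) = Beta(12, 43).
Mode = (12−1)/(12+43−2) = 11/53 = 0.2075.
Mean = 12/(12+43) = 12/55 = 0.2182.

maximum a posteriori estimate = 0.2075, posterior expectation = 0.2182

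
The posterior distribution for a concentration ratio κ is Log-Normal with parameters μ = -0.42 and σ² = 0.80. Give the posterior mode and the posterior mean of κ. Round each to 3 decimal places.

MAP = 0.295; posterior mean = 0.980

Mode = exp(μ − σ²) = exp(-1.22) = 0.295.
Mean = exp(μ + σ²/2) = exp(-0.020) = 0.980.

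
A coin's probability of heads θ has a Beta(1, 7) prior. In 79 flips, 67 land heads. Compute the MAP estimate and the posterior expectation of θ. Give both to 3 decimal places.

Posterior: Beta(1+67, 7+12) = Beta(68, 19).
Mode = (68−1)/(68+19−2) = 67/85 = 0.788.
Mean = 68/(68+19) = 68/87 = 0.782.
Left-skewed posterior ⇒ mean < mode.

MAP: 0.788. Posterior mean: 0.782.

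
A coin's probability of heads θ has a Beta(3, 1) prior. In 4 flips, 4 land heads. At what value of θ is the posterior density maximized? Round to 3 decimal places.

Posterior: Beta(3+4, 1+0) = Beta(7, 1).
Since β = 1 ≤ 1 and α > 1, the Beta density is monotone increasing on [0,1]; the mode is at 1.
Mean = 7/(7+1) = 0.875.
This is the posterior mode — the MAP estimate.

1.000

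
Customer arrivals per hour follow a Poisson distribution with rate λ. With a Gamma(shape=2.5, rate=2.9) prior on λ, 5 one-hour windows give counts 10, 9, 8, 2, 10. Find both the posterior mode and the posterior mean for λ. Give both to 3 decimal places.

Σ counts = 39. Posterior: Gamma(shape = 2.5+39 = 41.5, rate = 2.9+5 = 7.9).
Mode = (α−1)/β = 40.5/7.9 = 5.127.
Mean = α/β = 41.5/7.9 = 5.253.
The mean is pulled above the mode by the posterior's right skew.

MAP = 5.127; posterior mean = 5.253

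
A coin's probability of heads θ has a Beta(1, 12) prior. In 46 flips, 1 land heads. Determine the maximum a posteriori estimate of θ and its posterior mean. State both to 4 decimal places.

θ_MAP = 0.0175, E[θ|data] = 0.0339

Posterior: Beta(1+1, 12+45) = Beta(2, 57).
Mode = (2−1)/(2+57−2) = 1/57 = 0.0175.
Mean = 2/(2+57) = 2/59 = 0.0339.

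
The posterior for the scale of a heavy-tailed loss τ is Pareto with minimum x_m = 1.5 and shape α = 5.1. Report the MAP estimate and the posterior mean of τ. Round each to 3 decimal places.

MAP = 1.500, posterior mean = 1.866

The Pareto density is strictly decreasing on [x_m, ∞), so the mode is x_m = 1.500.
Mean = α·x_m/(α−1) = 5.1·1.5/4.1 = 1.866.
Right-skewed posterior ⇒ mode < mean.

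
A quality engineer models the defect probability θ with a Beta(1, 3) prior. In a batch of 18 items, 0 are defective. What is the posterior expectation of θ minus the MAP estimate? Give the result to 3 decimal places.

0.045

Posterior: Beta(1+0, 3+18) = Beta(1, 21).
Since α = 1 ≤ 1 and β > 1, the Beta density is monotone decreasing on [0,1]; the mode is at 0.
Mean = 1/(1+21) = 0.045.
Difference = 0.045 − 0.000 = 0.045.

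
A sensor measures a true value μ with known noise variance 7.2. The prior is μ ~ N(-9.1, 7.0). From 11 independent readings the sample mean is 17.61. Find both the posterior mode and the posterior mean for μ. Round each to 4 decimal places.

MAP = 15.3260; posterior mean = 15.3260

Posterior for μ is Normal. Precision-weighted mean: (1/7.0·-9.1 + 11/7.2·17.61) / (1/7.0 + 11/7.2) = 15.3260.
A Normal posterior is symmetric, so mode = mean.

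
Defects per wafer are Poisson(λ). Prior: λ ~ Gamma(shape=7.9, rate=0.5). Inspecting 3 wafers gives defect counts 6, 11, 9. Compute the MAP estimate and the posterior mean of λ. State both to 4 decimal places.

Σ counts = 26. Posterior: Gamma(shape = 7.9+26 = 33.9, rate = 0.5+3 = 3.5).
Mode = (α−1)/β = 32.9/3.5 = 9.4000.
Mean = α/β = 33.9/3.5 = 9.6857.
The mean is pulled above the mode by the posterior's right skew.

MAP = 9.4000, posterior mean = 9.6857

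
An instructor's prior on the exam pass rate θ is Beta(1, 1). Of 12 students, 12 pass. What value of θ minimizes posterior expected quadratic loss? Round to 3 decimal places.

0.929

Posterior: Beta(1+12, 1+0) = Beta(13, 1).
Since β = 1 ≤ 1 and α > 1, the Beta density is monotone increasing on [0,1]; the mode is at 1.
Mean = 13/(13+1) = 0.929.
Quadratic loss ⇒ the optimal estimator is the posterior mean.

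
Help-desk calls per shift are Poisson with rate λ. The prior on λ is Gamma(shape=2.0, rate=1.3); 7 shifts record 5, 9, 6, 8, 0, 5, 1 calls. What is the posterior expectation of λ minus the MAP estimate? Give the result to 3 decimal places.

Σ counts = 34. Posterior: Gamma(shape = 2.0+34 = 36.0, rate = 1.3+7 = 8.3).
Mode = (α−1)/β = 35.0/8.3 = 4.217.
Mean = α/β = 36.0/8.3 = 4.337.
Difference = 4.337 − 4.217 = 0.120.
The mean is pulled above the mode by the posterior's right skew.

0.120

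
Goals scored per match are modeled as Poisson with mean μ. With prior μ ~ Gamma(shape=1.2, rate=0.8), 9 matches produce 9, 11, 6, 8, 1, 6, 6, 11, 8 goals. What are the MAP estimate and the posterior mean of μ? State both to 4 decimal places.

Σ counts = 66. Posterior: Gamma(shape = 1.2+66 = 67.2, rate = 0.8+9 = 9.8).
Mode = (α−1)/β = 66.2/9.8 = 6.7551.
Mean = α/β = 67.2/9.8 = 6.8571.
The posterior is right-skewed, so the mean exceeds the mode.

MAP: 6.7551. Posterior mean: 6.8571.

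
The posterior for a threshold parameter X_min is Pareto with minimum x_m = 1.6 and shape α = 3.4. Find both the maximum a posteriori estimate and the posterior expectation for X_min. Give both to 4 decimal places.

MAP = 1.6000, posterior mean = 2.2667

The Pareto density is strictly decreasing on [x_m, ∞), so the mode is x_m = 1.6000.
Mean = α·x_m/(α−1) = 3.4·1.6/2.4 = 2.2667.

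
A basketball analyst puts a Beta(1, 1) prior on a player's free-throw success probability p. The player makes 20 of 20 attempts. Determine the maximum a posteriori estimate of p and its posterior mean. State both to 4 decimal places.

Posterior: Beta(1+20, 1+0) = Beta(21, 1).
Since β = 1 ≤ 1 and α > 1, the Beta density is monotone increasing on [0,1]; the mode is at 1.
Mean = 21/(21+1) = 0.9545.
The posterior is left-skewed, so the mode exceeds the mean.

p_MAP = 1.0000, E[p|data] = 0.9545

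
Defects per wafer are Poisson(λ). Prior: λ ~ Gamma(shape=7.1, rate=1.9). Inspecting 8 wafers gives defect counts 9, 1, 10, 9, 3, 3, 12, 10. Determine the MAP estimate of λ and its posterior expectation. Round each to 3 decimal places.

Σ counts = 57. Posterior: Gamma(shape = 7.1+57 = 64.1, rate = 1.9+8 = 9.9).
Mode = (α−1)/β = 63.1/9.9 = 6.374.
Mean = α/β = 64.1/9.9 = 6.475.
Mean > mode: the posterior has a right tail.

MAP estimate = 6.374, posterior expectation = 6.475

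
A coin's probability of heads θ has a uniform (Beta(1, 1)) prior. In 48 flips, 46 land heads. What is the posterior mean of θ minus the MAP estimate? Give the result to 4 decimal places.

-0.0183

Posterior: Beta(1+46, 1+2) = Beta(47, 3).
Mode = (47−1)/(47+3−2) = 46/48 = 0.9583.
With a flat prior the MAP equals the MLE, 46/48.
Mean = 47/(47+3) = 47/50 = 0.9400.
Difference = 0.9400 − 0.9583 = -0.0183.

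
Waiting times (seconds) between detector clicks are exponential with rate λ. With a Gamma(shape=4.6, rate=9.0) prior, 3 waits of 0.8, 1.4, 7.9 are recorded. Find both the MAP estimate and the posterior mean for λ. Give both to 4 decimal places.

Σ times = 10.1. Posterior: Gamma(shape = 4.6+3 = 7.6, rate = 9.0+10.1 = 19.1).
Mode = (α−1)/β = 6.6/19.1 = 0.3455.
Mean = α/β = 7.6/19.1 = 0.3979.
Right-skewed posterior ⇒ mode < mean.

MAP estimate = 0.3455, posterior mean = 0.3979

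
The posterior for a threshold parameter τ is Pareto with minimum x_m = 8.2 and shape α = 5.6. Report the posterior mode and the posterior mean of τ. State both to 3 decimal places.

MAP: 8.200. Posterior mean: 9.983.

The Pareto density is strictly decreasing on [x_m, ∞), so the mode is x_m = 8.200.
Mean = α·x_m/(α−1) = 5.6·8.2/4.6 = 9.983.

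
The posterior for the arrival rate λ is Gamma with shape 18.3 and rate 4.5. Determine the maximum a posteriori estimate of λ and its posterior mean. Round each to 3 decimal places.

MAP: 3.844. Posterior mean: 4.067.

Mode = (α−1)/β = 17.3/4.5 = 3.844.
Mean = α/β = 18.3/4.5 = 4.067.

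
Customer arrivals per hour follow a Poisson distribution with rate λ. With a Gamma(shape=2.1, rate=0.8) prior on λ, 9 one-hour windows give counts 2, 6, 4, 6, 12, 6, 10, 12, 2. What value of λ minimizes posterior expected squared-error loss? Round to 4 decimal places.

Σ counts = 60. Posterior: Gamma(shape = 2.1+60 = 62.1, rate = 0.8+9 = 9.8).
Mode = (α−1)/β = 61.1/9.8 = 6.2347.
Mean = α/β = 62.1/9.8 = 6.3367.
Squared-error loss ⇒ the optimal estimator is the posterior mean.

6.3367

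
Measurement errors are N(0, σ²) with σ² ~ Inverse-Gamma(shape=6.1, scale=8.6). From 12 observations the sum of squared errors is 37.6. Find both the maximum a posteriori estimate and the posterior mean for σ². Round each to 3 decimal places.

σ²_MAP = 2.092, E[σ²|data] = 2.468

Posterior: Inverse-Gamma(shape = 6.1+12/2 = 12.1, scale = 8.6+37.6/2 = 27.4).
Mode = β/(α+1) = 27.4/13.1 = 2.092.
Mean = β/(α−1) = 27.4/11.1 = 2.468.
The mean is pulled above the mode by the posterior's right skew.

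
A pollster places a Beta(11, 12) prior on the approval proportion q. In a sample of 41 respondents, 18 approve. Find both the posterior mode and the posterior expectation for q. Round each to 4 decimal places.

Posterior: Beta(11+18, 12+23) = Beta(29, 35).
Mode = (29−1)/(29+35−2) = 28/62 = 0.4516.
Mean = 29/(29+35) = 29/64 = 0.4531.

MAP = 0.4516; posterior mean = 0.4531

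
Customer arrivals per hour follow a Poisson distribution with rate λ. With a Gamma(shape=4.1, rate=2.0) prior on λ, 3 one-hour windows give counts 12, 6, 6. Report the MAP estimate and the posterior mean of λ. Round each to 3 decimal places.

Σ counts = 24. Posterior: Gamma(shape = 4.1+24 = 28.1, rate = 2.0+3 = 5.0).
Mode = (α−1)/β = 27.1/5.0 = 5.420.
Mean = α/β = 28.1/5.0 = 5.620.
Mean > mode: the posterior has a right tail.

MAP estimate = 5.420, posterior mean = 5.620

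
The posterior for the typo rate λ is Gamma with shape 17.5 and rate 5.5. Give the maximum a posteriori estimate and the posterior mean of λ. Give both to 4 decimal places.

Mode = (α−1)/β = 16.5/5.5 = 3.0000.
Mean = α/β = 17.5/5.5 = 3.1818.
Mean > mode: the posterior has a right tail.

λ_MAP = 3.0000, E[λ|data] = 3.1818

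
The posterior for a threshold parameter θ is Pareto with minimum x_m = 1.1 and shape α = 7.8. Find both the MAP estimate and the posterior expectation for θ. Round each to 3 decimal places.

MAP = 1.100; posterior mean = 1.262

The Pareto density is strictly decreasing on [x_m, ∞), so the mode is x_m = 1.100.
Mean = α·x_m/(α−1) = 7.8·1.1/6.8 = 1.262.
Mean > mode: the posterior has a right tail.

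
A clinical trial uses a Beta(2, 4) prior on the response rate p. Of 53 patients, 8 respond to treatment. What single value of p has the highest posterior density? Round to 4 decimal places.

0.1579

Posterior: Beta(2+8, 4+45) = Beta(10, 49).
Mode = (10−1)/(10+49−2) = 9/57 = 0.1579.
Mean = 10/(10+49) = 10/59 = 0.1695.
This is the posterior mode — the MAP estimate.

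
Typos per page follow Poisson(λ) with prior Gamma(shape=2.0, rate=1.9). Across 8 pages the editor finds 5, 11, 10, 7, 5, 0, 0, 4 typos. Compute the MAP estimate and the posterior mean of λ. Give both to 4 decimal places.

λ_MAP = 4.3434, E[λ|data] = 4.4444

Σ counts = 42. Posterior: Gamma(shape = 2.0+42 = 44.0, rate = 1.9+8 = 9.9).
Mode = (α−1)/β = 43.0/9.9 = 4.3434.
Mean = α/β = 44.0/9.9 = 4.4444.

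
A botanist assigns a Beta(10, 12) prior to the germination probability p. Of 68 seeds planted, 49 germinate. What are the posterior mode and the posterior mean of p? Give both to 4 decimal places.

Posterior: Beta(10+49, 12+19) = Beta(59, 31).
Mode = (59−1)/(59+31−2) = 58/88 = 0.6591.
Mean = 59/(59+31) = 59/90 = 0.6556.

MAP: 0.6591. Posterior mean: 0.6556.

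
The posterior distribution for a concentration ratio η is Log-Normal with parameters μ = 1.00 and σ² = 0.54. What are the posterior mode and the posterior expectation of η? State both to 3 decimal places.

posterior mode = 1.584, posterior expectation = 3.561

Mode = exp(μ − σ²) = exp(0.46) = 1.584.
Mean = exp(μ + σ²/2) = exp(1.270) = 3.561.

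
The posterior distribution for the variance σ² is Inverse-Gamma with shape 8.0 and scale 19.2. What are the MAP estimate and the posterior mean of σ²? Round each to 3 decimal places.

σ²_MAP = 2.133, E[σ²|data] = 2.743

Mode = β/(α+1) = 19.2/9.0 = 2.133.
Mean = β/(α−1) = 19.2/7.0 = 2.743.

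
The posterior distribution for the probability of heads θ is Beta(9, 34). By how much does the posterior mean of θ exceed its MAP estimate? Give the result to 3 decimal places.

0.014

Mode = (9−1)/(9+34−2) = 8/41 = 0.195.
Mean = 9/(9+34) = 9/43 = 0.209.
Difference = 0.209 − 0.195 = 0.014.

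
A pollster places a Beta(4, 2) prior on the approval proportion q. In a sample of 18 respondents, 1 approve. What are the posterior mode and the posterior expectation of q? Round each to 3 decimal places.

Posterior: Beta(4+1, 2+17) = Beta(5, 19).
Mode = (5−1)/(5+19−2) = 4/22 = 0.182.
Mean = 5/(5+19) = 5/24 = 0.208.

q_MAP = 0.182, E[q|data] = 0.208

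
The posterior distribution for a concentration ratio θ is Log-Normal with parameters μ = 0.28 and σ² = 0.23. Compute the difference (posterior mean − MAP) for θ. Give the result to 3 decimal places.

0.433

Mode = exp(μ − σ²) = exp(0.05) = 1.051.
Mean = exp(μ + σ²/2) = exp(0.395) = 1.484.
Difference = 1.484 − 1.051 = 0.433.
Right-skewed posterior ⇒ mode < mean.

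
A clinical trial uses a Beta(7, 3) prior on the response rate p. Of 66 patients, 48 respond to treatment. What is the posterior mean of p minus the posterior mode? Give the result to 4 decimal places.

Posterior: Beta(7+48, 3+18) = Beta(55, 21).
Mode = (55−1)/(55+21−2) = 54/74 = 0.7297.
Mean = 55/(55+21) = 55/76 = 0.7237.
Difference = 0.7237 − 0.7297 = -0.0060.
The mean is pulled below the mode by the posterior's left skew.

-0.0060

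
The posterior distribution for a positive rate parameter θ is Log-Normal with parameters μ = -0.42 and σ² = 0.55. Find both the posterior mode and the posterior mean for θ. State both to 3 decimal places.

MAP: 0.379. Posterior mean: 0.865.

Mode = exp(μ − σ²) = exp(-0.97) = 0.379.
Mean = exp(μ + σ²/2) = exp(-0.145) = 0.865.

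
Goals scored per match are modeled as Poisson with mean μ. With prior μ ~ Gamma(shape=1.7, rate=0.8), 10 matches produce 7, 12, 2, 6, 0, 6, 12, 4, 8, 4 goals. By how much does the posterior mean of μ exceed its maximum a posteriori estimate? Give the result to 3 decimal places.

0.093

Σ counts = 61. Posterior: Gamma(shape = 1.7+61 = 62.7, rate = 0.8+10 = 10.8).
Mode = (α−1)/β = 61.7/10.8 = 5.713.
Mean = α/β = 62.7/10.8 = 5.806.
Difference = 5.806 − 5.713 = 0.093.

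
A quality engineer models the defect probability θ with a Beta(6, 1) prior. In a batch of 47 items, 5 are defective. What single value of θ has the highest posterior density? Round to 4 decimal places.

Posterior: Beta(6+5, 1+42) = Beta(11, 43).
Mode = (11−1)/(11+43−2) = 10/52 = 0.1923.
Mean = 11/(11+43) = 11/54 = 0.2037.
This is the posterior mode — the MAP estimate.

0.1923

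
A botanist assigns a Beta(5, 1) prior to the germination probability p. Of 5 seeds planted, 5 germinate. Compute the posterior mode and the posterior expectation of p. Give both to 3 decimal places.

posterior mode = 1.000, posterior expectation = 0.909

Posterior: Beta(5+5, 1+0) = Beta(10, 1).
Since β = 1 ≤ 1 and α > 1, the Beta density is monotone increasing on [0,1]; the mode is at 1.
Mean = 10/(10+1) = 0.909.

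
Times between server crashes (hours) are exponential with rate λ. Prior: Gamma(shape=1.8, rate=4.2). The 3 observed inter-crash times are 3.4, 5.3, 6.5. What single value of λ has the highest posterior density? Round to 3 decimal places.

Σ times = 15.2. Posterior: Gamma(shape = 1.8+3 = 4.8, rate = 4.2+15.2 = 19.4).
Mode = (α−1)/β = 3.8/19.4 = 0.196.
Mean = α/β = 4.8/19.4 = 0.247.
This is the posterior mode — the MAP estimate.

0.196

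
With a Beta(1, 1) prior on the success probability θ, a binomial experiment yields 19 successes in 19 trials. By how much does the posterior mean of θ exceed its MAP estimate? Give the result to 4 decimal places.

-0.0476

Posterior: Beta(1+19, 1+0) = Beta(20, 1).
Since β = 1 ≤ 1 and α > 1, the Beta density is monotone increasing on [0,1]; the mode is at 1.
Mean = 20/(20+1) = 0.9524.
Difference = 0.9524 − 1.0000 = -0.0476.
Left-skewed posterior ⇒ mean < mode.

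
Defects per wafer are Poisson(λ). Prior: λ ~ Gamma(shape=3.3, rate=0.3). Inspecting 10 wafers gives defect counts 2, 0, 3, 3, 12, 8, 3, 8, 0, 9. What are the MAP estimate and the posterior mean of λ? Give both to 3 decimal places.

MAP = 4.883; posterior mean = 4.981

Σ counts = 48. Posterior: Gamma(shape = 3.3+48 = 51.3, rate = 0.3+10 = 10.3).
Mode = (α−1)/β = 50.3/10.3 = 4.883.
Mean = α/β = 51.3/10.3 = 4.981.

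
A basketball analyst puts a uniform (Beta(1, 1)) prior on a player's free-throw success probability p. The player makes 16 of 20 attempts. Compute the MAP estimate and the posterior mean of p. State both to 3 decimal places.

Posterior: Beta(1+16, 1+4) = Beta(17, 5).
Mode = (17−1)/(17+5−2) = 16/20 = 0.800.
With a flat prior the MAP equals the MLE, 16/20.
Mean = 17/(17+5) = 17/22 = 0.773.

MAP = 0.800; posterior mean = 0.773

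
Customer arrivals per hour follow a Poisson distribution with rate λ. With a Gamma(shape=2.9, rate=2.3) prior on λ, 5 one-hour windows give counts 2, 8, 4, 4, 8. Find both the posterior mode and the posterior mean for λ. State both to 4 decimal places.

Σ counts = 26. Posterior: Gamma(shape = 2.9+26 = 28.9, rate = 2.3+5 = 7.3).
Mode = (α−1)/β = 27.9/7.3 = 3.8219.
Mean = α/β = 28.9/7.3 = 3.9589.

MAP = 3.8219; posterior mean = 3.9589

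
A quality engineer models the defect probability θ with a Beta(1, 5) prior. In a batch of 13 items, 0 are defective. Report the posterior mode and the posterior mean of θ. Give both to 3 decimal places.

MAP = 0.000; posterior mean = 0.053

Posterior: Beta(1+0, 5+13) = Beta(1, 18).
Since α = 1 ≤ 1 and β > 1, the Beta density is monotone decreasing on [0,1]; the mode is at 0.
Mean = 1/(1+18) = 0.053.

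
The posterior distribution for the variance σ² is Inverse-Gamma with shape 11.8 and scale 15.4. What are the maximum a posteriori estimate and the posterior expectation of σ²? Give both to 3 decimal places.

Mode = β/(α+1) = 15.4/12.8 = 1.203.
Mean = β/(α−1) = 15.4/10.8 = 1.426.

MAP: 1.203. Posterior mean: 1.426.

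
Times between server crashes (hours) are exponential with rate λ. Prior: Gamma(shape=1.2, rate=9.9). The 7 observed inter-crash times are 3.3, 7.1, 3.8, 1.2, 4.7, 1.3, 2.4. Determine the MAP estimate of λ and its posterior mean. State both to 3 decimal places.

Σ times = 23.8. Posterior: Gamma(shape = 1.2+7 = 8.2, rate = 9.9+23.8 = 33.7).
Mode = (α−1)/β = 7.2/33.7 = 0.214.
Mean = α/β = 8.2/33.7 = 0.243.

λ_MAP = 0.214, E[λ|data] = 0.243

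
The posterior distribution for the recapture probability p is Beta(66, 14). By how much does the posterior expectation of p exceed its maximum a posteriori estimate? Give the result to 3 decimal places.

Mode = (66−1)/(66+14−2) = 65/78 = 0.833.
Mean = 66/(66+14) = 66/80 = 0.825.
Difference = 0.825 − 0.833 = -0.008.
Mode > mean: the posterior has a left tail.

-0.008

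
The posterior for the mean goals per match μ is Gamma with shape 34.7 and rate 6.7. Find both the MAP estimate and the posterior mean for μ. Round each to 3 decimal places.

MAP: 5.030. Posterior mean: 5.179.

Mode = (α−1)/β = 33.7/6.7 = 5.030.
Mean = α/β = 34.7/6.7 = 5.179.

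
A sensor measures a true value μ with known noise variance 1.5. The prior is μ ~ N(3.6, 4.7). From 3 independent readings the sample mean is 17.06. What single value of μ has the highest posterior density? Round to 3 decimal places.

Posterior for μ is Normal. Precision-weighted mean: (1/4.7·3.6 + 3/1.5·17.06) / (1/4.7 + 3/1.5) = 15.766.
A Normal posterior is symmetric, so mode = mean.
This is the posterior mode — the MAP estimate.

15.766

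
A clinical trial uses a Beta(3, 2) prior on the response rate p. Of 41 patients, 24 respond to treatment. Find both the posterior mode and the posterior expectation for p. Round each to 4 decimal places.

MAP = 0.5909, posterior mean = 0.5870

Posterior: Beta(3+24, 2+17) = Beta(27, 19).
Mode = (27−1)/(27+19−2) = 26/44 = 0.5909.
Mean = 27/(27+19) = 27/46 = 0.5870.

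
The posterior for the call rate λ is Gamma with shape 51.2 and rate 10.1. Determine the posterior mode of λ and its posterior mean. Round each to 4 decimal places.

MAP = 4.9703; posterior mean = 5.0693

Mode = (α−1)/β = 50.2/10.1 = 4.9703.
Mean = α/β = 51.2/10.1 = 5.0693.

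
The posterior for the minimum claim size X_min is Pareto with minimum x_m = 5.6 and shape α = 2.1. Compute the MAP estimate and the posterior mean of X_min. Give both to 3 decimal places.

X_min_MAP = 5.600, E[X_min|data] = 10.691

The Pareto density is strictly decreasing on [x_m, ∞), so the mode is x_m = 5.600.
Mean = α·x_m/(α−1) = 2.1·5.6/1.1 = 10.691.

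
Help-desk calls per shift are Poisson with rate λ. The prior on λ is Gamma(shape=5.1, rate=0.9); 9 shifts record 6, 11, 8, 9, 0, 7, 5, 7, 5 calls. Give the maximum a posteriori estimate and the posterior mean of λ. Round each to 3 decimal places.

λ_MAP = 6.273, E[λ|data] = 6.374

Σ counts = 58. Posterior: Gamma(shape = 5.1+58 = 63.1, rate = 0.9+9 = 9.9).
Mode = (α−1)/β = 62.1/9.9 = 6.273.
Mean = α/β = 63.1/9.9 = 6.374.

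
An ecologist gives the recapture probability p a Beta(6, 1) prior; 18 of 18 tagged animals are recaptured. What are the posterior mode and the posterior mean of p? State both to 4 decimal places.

MAP = 1.0000; posterior mean = 0.9600

Posterior: Beta(6+18, 1+0) = Beta(24, 1).
Since β = 1 ≤ 1 and α > 1, the Beta density is monotone increasing on [0,1]; the mode is at 1.
Mean = 24/(24+1) = 0.9600.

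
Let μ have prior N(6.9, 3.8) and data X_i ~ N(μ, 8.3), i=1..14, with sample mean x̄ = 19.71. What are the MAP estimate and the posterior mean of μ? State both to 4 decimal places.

MAP = 17.9812; posterior mean = 17.9812

Posterior for μ is Normal. Precision-weighted mean: (1/3.8·6.9 + 14/8.3·19.71) / (1/3.8 + 14/8.3) = 17.9812.
A Normal posterior is symmetric, so mode = mean.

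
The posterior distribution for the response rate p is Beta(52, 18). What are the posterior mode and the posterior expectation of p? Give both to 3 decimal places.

Mode = (52−1)/(52+18−2) = 51/68 = 0.750.
Mean = 52/(52+18) = 52/70 = 0.743.

MAP = 0.750, posterior mean = 0.743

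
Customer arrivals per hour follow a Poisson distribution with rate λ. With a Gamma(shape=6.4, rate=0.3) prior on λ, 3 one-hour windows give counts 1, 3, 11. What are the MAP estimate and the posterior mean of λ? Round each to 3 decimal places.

Σ counts = 15. Posterior: Gamma(shape = 6.4+15 = 21.4, rate = 0.3+3 = 3.3).
Mode = (α−1)/β = 20.4/3.3 = 6.182.
Mean = α/β = 21.4/3.3 = 6.485.

MAP = 6.182; posterior mean = 6.485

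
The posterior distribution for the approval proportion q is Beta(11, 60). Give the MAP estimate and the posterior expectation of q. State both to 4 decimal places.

Mode = (11−1)/(11+60−2) = 10/69 = 0.1449.
Mean = 11/(11+60) = 11/71 = 0.1549.
The mean is pulled above the mode by the posterior's right skew.

MAP estimate = 0.1449, posterior expectation = 0.1549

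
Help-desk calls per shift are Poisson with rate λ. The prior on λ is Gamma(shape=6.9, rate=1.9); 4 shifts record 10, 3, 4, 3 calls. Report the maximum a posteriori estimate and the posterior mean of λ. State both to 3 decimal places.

MAP: 4.390. Posterior mean: 4.559.

Σ counts = 20. Posterior: Gamma(shape = 6.9+20 = 26.9, rate = 1.9+4 = 5.9).
Mode = (α−1)/β = 25.9/5.9 = 4.390.
Mean = α/β = 26.9/5.9 = 4.559.
The mean is pulled above the mode by the posterior's right skew.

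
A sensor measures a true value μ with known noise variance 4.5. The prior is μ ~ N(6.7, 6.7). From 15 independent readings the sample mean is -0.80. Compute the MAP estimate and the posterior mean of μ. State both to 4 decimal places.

Posterior for μ is Normal. Precision-weighted mean: (1/6.7·6.7 + 15/4.5·-0.80) / (1/6.7 + 15/4.5) = -0.4786.
A Normal posterior is symmetric, so mode = mean.

MAP estimate = -0.4786, posterior mean = -0.4786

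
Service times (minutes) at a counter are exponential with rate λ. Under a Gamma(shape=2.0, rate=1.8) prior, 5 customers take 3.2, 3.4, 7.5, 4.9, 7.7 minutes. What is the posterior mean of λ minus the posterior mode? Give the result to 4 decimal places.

0.0351

Σ times = 26.7. Posterior: Gamma(shape = 2.0+5 = 7.0, rate = 1.8+26.7 = 28.5).
Mode = (α−1)/β = 6.0/28.5 = 0.2105.
Mean = α/β = 7.0/28.5 = 0.2456.
Difference = 0.2456 − 0.2105 = 0.0351.
The mean is pulled above the mode by the posterior's right skew.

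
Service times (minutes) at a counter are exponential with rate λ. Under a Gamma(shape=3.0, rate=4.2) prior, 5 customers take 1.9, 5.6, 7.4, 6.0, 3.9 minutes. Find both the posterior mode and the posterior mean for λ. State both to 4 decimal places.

MAP = 0.2414, posterior mean = 0.2759

Σ times = 24.8. Posterior: Gamma(shape = 3.0+5 = 8.0, rate = 4.2+24.8 = 29.0).
Mode = (α−1)/β = 7.0/29.0 = 0.2414.
Mean = α/β = 8.0/29.0 = 0.2759.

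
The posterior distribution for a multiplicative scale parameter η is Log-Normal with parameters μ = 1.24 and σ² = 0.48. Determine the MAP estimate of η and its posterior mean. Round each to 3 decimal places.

Mode = exp(μ − σ²) = exp(0.76) = 2.138.
Mean = exp(μ + σ²/2) = exp(1.480) = 4.393.
Mean > mode: the posterior has a right tail.

η_MAP = 2.138, E[η|data] = 4.393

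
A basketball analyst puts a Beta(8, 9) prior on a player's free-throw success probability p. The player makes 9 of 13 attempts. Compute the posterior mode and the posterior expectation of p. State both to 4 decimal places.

Posterior: Beta(8+9, 9+4) = Beta(17, 13).
Mode = (17−1)/(17+13−2) = 16/28 = 0.5714.
Mean = 17/(17+13) = 17/30 = 0.5667.
The posterior is left-skewed, so the mode exceeds the mean.

p_MAP = 0.5714, E[p|data] = 0.5667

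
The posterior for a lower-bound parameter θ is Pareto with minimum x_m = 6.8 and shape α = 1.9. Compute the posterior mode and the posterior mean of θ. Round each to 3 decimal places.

The Pareto density is strictly decreasing on [x_m, ∞), so the mode is x_m = 6.800.
Mean = α·x_m/(α−1) = 1.9·6.8/0.9 = 14.356.

posterior mode = 6.800, posterior mean = 14.356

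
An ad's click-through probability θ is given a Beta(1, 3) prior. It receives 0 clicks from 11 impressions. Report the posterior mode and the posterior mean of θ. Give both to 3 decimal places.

Posterior: Beta(1+0, 3+11) = Beta(1, 14).
Since α = 1 ≤ 1 and β > 1, the Beta density is monotone decreasing on [0,1]; the mode is at 0.
Mean = 1/(1+14) = 0.067.

MAP: 0.000. Posterior mean: 0.067.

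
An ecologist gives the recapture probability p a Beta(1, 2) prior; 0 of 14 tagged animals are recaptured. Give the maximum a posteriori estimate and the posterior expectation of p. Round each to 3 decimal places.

maximum a posteriori estimate = 0.000, posterior expectation = 0.059

Posterior: Beta(1+0, 2+14) = Beta(1, 16).
Since α = 1 ≤ 1 and β > 1, the Beta density is monotone decreasing on [0,1]; the mode is at 0.
Mean = 1/(1+16) = 0.059.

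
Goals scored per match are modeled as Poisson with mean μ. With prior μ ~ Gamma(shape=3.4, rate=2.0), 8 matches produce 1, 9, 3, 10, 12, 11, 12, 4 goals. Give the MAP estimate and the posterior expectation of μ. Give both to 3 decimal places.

Σ counts = 62. Posterior: Gamma(shape = 3.4+62 = 65.4, rate = 2.0+8 = 10.0).
Mode = (α−1)/β = 64.4/10.0 = 6.440.
Mean = α/β = 65.4/10.0 = 6.540.

MAP: 6.440. Posterior mean: 6.540.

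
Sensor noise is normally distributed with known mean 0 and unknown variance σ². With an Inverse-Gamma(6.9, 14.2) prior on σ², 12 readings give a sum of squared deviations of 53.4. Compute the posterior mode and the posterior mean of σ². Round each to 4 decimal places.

Posterior: Inverse-Gamma(shape = 6.9+12/2 = 12.9, scale = 14.2+53.4/2 = 40.9).
Mode = β/(α+1) = 40.9/13.9 = 2.9424.
Mean = β/(α−1) = 40.9/11.9 = 3.4370.

σ²_MAP = 2.9424, E[σ²|data] = 3.4370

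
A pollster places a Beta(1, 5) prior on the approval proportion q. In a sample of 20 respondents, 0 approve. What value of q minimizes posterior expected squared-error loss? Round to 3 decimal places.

0.038

Posterior: Beta(1+0, 5+20) = Beta(1, 25).
Since α = 1 ≤ 1 and β > 1, the Beta density is monotone decreasing on [0,1]; the mode is at 0.
Mean = 1/(1+25) = 0.038.
Squared-error loss ⇒ the optimal estimator is the posterior mean.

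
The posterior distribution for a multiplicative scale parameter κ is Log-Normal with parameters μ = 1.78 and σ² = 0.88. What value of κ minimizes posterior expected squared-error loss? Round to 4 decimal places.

9.2073

Mode = exp(μ − σ²) = exp(0.90) = 2.4596.
Mean = exp(μ + σ²/2) = exp(2.220) = 9.2073.
Squared-error loss ⇒ the optimal estimator is the posterior mean.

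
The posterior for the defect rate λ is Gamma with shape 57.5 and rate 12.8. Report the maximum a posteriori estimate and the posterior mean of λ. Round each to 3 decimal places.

λ_MAP = 4.414, E[λ|data] = 4.492

Mode = (α−1)/β = 56.5/12.8 = 4.414.
Mean = α/β = 57.5/12.8 = 4.492.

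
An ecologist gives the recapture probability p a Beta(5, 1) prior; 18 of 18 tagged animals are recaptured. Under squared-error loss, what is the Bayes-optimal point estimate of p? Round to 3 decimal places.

0.958

Posterior: Beta(5+18, 1+0) = Beta(23, 1).
Since β = 1 ≤ 1 and α > 1, the Beta density is monotone increasing on [0,1]; the mode is at 1.
Mean = 23/(23+1) = 0.958.
Squared-error loss ⇒ the optimal estimator is the posterior mean.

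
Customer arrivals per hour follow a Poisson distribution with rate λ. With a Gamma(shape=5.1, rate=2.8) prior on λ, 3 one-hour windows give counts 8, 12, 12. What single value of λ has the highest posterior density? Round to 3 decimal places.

Σ counts = 32. Posterior: Gamma(shape = 5.1+32 = 37.1, rate = 2.8+3 = 5.8).
Mode = (α−1)/β = 36.1/5.8 = 6.224.
Mean = α/β = 37.1/5.8 = 6.397.
This is the posterior mode — the MAP estimate.

6.224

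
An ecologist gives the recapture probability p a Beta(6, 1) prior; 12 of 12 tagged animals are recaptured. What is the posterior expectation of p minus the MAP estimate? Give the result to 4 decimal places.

-0.0526

Posterior: Beta(6+12, 1+0) = Beta(18, 1).
Since β = 1 ≤ 1 and α > 1, the Beta density is monotone increasing on [0,1]; the mode is at 1.
Mean = 18/(18+1) = 0.9474.
Difference = 0.9474 − 1.0000 = -0.0526.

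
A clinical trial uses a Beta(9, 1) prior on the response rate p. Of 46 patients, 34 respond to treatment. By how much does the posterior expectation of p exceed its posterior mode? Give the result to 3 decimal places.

-0.010

Posterior: Beta(9+34, 1+12) = Beta(43, 13).
Mode = (43−1)/(43+13−2) = 42/54 = 0.778.
Mean = 43/(43+13) = 43/56 = 0.768.
Difference = 0.768 − 0.778 = -0.010.
The posterior is left-skewed, so the mode exceeds the mean.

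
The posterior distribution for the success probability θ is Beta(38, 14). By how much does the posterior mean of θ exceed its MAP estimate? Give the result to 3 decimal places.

Mode = (38−1)/(38+14−2) = 37/50 = 0.740.
Mean = 38/(38+14) = 38/52 = 0.731.
Difference = 0.731 − 0.740 = -0.009.

-0.009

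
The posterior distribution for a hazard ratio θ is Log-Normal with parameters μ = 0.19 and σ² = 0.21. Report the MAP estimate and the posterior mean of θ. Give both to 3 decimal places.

MAP: 0.980. Posterior mean: 1.343.

Mode = exp(μ − σ²) = exp(-0.02) = 0.980.
Mean = exp(μ + σ²/2) = exp(0.295) = 1.343.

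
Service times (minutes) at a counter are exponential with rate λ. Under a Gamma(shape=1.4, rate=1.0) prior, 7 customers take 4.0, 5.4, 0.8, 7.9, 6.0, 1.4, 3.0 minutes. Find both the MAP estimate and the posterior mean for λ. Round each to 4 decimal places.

MAP = 0.2508, posterior mean = 0.2847

Σ times = 28.5. Posterior: Gamma(shape = 1.4+7 = 8.4, rate = 1.0+28.5 = 29.5).
Mode = (α−1)/β = 7.4/29.5 = 0.2508.
Mean = α/β = 8.4/29.5 = 0.2847.
Mean > mode: the posterior has a right tail.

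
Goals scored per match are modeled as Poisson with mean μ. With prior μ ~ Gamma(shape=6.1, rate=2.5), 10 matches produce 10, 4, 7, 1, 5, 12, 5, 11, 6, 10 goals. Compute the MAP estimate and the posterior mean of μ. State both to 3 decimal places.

MAP = 6.088; posterior mean = 6.168

Σ counts = 71. Posterior: Gamma(shape = 6.1+71 = 77.1, rate = 2.5+10 = 12.5).
Mode = (α−1)/β = 76.1/12.5 = 6.088.
Mean = α/β = 77.1/12.5 = 6.168.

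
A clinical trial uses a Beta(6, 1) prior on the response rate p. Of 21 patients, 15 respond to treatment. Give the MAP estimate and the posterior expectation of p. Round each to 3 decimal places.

Posterior: Beta(6+15, 1+6) = Beta(21, 7).
Mode = (21−1)/(21+7−2) = 20/26 = 0.769.
Mean = 21/(21+7) = 21/28 = 0.750.
The posterior is left-skewed, so the mode exceeds the mean.

MAP: 0.769. Posterior mean: 0.750.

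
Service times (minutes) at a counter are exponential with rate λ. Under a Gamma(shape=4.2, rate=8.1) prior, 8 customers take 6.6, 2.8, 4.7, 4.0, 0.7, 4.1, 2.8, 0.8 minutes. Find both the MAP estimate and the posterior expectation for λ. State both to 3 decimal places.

MAP = 0.324; posterior mean = 0.353

Σ times = 26.5. Posterior: Gamma(shape = 4.2+8 = 12.2, rate = 8.1+26.5 = 34.6).
Mode = (α−1)/β = 11.2/34.6 = 0.324.
Mean = α/β = 12.2/34.6 = 0.353.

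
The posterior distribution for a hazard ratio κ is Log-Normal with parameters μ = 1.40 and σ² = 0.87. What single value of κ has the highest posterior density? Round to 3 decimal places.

Mode = exp(μ − σ²) = exp(0.53) = 1.699.
Mean = exp(μ + σ²/2) = exp(1.835) = 6.265.
This is the posterior mode — the MAP estimate.

1.699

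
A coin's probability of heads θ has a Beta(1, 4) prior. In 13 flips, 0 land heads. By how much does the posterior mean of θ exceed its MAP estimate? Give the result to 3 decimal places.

0.056

Posterior: Beta(1+0, 4+13) = Beta(1, 17).
Since α = 1 ≤ 1 and β > 1, the Beta density is monotone decreasing on [0,1]; the mode is at 0.
Mean = 1/(1+17) = 0.056.
Difference = 0.056 − 0.000 = 0.056.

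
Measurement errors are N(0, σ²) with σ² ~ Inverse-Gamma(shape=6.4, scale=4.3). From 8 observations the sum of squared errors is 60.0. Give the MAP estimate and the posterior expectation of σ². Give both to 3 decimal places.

σ²_MAP = 3.009, E[σ²|data] = 3.649

Posterior: Inverse-Gamma(shape = 6.4+8/2 = 10.4, scale = 4.3+60.0/2 = 34.3).
Mode = β/(α+1) = 34.3/11.4 = 3.009.
Mean = β/(α−1) = 34.3/9.4 = 3.649.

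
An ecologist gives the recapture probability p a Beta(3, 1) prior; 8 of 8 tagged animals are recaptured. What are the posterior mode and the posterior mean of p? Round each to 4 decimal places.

Posterior: Beta(3+8, 1+0) = Beta(11, 1).
Since β = 1 ≤ 1 and α > 1, the Beta density is monotone increasing on [0,1]; the mode is at 1.
Mean = 11/(11+1) = 0.9167.

p_MAP = 1.0000, E[p|data] = 0.9167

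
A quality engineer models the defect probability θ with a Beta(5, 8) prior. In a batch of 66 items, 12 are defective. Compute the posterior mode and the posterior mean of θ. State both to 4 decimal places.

θ_MAP = 0.2078, E[θ|data] = 0.2152

Posterior: Beta(5+12, 8+54) = Beta(17, 62).
Mode = (17−1)/(17+62−2) = 16/77 = 0.2078.
Mean = 17/(17+62) = 17/79 = 0.2152.
Mean > mode: the posterior has a right tail.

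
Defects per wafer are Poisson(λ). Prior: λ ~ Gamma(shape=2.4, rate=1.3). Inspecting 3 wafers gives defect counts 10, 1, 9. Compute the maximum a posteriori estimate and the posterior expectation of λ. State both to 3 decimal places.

MAP = 4.977, posterior mean = 5.209

Σ counts = 20. Posterior: Gamma(shape = 2.4+20 = 22.4, rate = 1.3+3 = 4.3).
Mode = (α−1)/β = 21.4/4.3 = 4.977.
Mean = α/β = 22.4/4.3 = 5.209.
The mean is pulled above the mode by the posterior's right skew.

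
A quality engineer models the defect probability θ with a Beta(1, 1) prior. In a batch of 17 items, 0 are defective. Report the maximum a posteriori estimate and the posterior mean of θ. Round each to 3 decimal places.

MAP: 0.000. Posterior mean: 0.053.

Posterior: Beta(1+0, 1+17) = Beta(1, 18).
Since α = 1 ≤ 1 and β > 1, the Beta density is monotone decreasing on [0,1]; the mode is at 0.
Mean = 1/(1+18) = 0.053.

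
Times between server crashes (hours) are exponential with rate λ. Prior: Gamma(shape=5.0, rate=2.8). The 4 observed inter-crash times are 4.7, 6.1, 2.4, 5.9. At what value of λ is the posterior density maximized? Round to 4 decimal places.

Σ times = 19.1. Posterior: Gamma(shape = 5.0+4 = 9.0, rate = 2.8+19.1 = 21.9).
Mode = (α−1)/β = 8.0/21.9 = 0.3653.
Mean = α/β = 9.0/21.9 = 0.4110.
This is the posterior mode — the MAP estimate.

0.3653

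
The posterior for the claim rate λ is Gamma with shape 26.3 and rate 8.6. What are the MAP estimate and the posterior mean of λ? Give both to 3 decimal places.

MAP = 2.942, posterior mean = 3.058

Mode = (α−1)/β = 25.3/8.6 = 2.942.
Mean = α/β = 26.3/8.6 = 3.058.
The mean is pulled above the mode by the posterior's right skew.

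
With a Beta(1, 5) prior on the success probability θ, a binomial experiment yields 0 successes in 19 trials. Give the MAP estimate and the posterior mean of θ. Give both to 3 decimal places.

Posterior: Beta(1+0, 5+19) = Beta(1, 24).
Since α = 1 ≤ 1 and β > 1, the Beta density is monotone decreasing on [0,1]; the mode is at 0.
Mean = 1/(1+24) = 0.040.

MAP estimate = 0.000, posterior mean = 0.040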